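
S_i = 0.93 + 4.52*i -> [0.93, 5.45, 9.97, 14.49, 19.01]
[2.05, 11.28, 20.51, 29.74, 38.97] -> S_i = 2.05 + 9.23*i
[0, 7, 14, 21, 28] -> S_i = 0 + 7*i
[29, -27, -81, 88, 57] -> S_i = Random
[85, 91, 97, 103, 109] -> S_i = 85 + 6*i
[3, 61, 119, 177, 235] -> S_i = 3 + 58*i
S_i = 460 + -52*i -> [460, 408, 356, 304, 252]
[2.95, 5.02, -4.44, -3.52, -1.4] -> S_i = Random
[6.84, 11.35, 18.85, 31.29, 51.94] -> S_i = 6.84*1.66^i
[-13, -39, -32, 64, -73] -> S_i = Random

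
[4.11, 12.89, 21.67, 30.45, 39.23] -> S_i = 4.11 + 8.78*i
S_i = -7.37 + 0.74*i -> [-7.37, -6.63, -5.89, -5.15, -4.41]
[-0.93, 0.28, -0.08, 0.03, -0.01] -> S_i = -0.93*(-0.30)^i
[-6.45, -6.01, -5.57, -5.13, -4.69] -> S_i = -6.45 + 0.44*i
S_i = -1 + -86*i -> [-1, -87, -173, -259, -345]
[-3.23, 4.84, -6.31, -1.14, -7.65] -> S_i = Random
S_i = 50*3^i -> [50, 150, 450, 1350, 4050]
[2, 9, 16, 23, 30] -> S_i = 2 + 7*i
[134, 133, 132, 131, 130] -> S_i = 134 + -1*i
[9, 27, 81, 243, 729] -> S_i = 9*3^i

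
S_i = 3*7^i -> [3, 21, 147, 1029, 7203]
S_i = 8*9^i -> [8, 72, 648, 5832, 52488]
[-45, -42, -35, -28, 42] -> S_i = Random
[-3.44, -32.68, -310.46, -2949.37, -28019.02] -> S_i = -3.44*9.50^i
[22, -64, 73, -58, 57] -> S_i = Random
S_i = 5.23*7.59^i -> [5.23, 39.7, 301.29, 2286.79, 17356.77]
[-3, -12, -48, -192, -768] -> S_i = -3*4^i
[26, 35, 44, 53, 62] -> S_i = 26 + 9*i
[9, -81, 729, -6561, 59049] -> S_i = 9*-9^i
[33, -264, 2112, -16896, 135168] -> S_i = 33*-8^i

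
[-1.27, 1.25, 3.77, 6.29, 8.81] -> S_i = -1.27 + 2.52*i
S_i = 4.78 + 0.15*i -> [4.78, 4.93, 5.08, 5.23, 5.38]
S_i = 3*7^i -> [3, 21, 147, 1029, 7203]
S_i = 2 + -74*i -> [2, -72, -146, -220, -294]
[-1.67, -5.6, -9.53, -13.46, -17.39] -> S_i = -1.67 + -3.93*i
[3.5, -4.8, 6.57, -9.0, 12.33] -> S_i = 3.50*(-1.37)^i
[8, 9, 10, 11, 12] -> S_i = 8 + 1*i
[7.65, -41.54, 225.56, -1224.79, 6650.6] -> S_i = 7.65*(-5.43)^i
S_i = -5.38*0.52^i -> [-5.38, -2.8, -1.45, -0.76, -0.39]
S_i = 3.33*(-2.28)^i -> [3.33, -7.59, 17.31, -39.47, 89.99]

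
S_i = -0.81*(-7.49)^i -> [-0.81, 6.07, -45.44, 340.35, -2549.25]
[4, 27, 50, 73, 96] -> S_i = 4 + 23*i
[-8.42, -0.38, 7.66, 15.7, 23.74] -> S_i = -8.42 + 8.04*i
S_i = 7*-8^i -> [7, -56, 448, -3584, 28672]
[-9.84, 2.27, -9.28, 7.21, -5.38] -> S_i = Random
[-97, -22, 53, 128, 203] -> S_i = -97 + 75*i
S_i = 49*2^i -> [49, 98, 196, 392, 784]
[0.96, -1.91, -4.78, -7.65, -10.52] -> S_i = 0.96 + -2.87*i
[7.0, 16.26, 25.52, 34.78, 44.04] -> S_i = 7.00 + 9.26*i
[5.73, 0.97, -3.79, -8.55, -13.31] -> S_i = 5.73 + -4.76*i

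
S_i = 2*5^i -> [2, 10, 50, 250, 1250]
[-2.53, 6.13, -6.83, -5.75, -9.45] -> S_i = Random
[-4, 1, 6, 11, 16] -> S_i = -4 + 5*i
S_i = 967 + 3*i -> [967, 970, 973, 976, 979]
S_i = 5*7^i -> [5, 35, 245, 1715, 12005]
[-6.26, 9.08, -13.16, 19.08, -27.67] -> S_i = -6.26*(-1.45)^i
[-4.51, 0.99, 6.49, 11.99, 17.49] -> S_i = -4.51 + 5.50*i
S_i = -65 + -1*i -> [-65, -66, -67, -68, -69]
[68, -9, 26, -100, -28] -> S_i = Random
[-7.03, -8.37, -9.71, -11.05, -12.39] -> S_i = -7.03 + -1.34*i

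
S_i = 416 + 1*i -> [416, 417, 418, 419, 420]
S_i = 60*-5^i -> [60, -300, 1500, -7500, 37500]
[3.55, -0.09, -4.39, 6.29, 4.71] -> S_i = Random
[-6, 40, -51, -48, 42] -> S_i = Random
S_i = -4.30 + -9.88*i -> [-4.3, -14.18, -24.06, -33.94, -43.82]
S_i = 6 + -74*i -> [6, -68, -142, -216, -290]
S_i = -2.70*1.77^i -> [-2.7, -4.78, -8.46, -14.97, -26.5]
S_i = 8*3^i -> [8, 24, 72, 216, 648]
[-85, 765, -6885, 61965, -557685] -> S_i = -85*-9^i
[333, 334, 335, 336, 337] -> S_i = 333 + 1*i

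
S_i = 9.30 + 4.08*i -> [9.3, 13.38, 17.46, 21.54, 25.62]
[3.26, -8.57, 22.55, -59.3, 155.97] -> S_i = 3.26*(-2.63)^i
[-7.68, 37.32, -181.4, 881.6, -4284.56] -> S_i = -7.68*(-4.86)^i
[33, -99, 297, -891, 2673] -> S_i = 33*-3^i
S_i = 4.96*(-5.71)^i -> [4.96, -28.32, 161.72, -923.4, 5272.62]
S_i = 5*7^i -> [5, 35, 245, 1715, 12005]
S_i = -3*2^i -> [-3, -6, -12, -24, -48]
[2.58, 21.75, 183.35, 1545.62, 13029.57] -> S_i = 2.58*8.43^i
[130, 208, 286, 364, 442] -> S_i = 130 + 78*i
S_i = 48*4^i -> [48, 192, 768, 3072, 12288]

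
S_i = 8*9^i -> [8, 72, 648, 5832, 52488]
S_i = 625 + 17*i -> [625, 642, 659, 676, 693]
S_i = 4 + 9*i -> [4, 13, 22, 31, 40]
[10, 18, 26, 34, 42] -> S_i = 10 + 8*i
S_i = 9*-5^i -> [9, -45, 225, -1125, 5625]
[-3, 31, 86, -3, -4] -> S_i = Random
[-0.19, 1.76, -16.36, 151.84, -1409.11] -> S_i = -0.19*(-9.28)^i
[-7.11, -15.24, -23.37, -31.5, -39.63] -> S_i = -7.11 + -8.13*i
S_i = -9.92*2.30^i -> [-9.92, -22.82, -52.48, -120.7, -277.6]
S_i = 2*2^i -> [2, 4, 8, 16, 32]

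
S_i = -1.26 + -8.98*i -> [-1.26, -10.24, -19.22, -28.2, -37.18]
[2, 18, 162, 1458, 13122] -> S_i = 2*9^i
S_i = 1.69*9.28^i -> [1.69, 15.68, 145.54, 1350.61, 12533.68]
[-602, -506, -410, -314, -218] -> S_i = -602 + 96*i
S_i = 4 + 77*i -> [4, 81, 158, 235, 312]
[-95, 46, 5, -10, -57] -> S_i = Random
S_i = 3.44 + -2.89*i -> [3.44, 0.55, -2.34, -5.23, -8.12]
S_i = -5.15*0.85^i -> [-5.15, -4.38, -3.72, -3.16, -2.69]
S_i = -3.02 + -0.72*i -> [-3.02, -3.74, -4.46, -5.18, -5.9]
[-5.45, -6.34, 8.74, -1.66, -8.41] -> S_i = Random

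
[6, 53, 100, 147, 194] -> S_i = 6 + 47*i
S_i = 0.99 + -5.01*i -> [0.99, -4.02, -9.03, -14.04, -19.05]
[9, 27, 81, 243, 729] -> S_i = 9*3^i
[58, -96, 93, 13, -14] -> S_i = Random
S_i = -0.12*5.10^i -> [-0.12, -0.61, -3.12, -15.92, -81.18]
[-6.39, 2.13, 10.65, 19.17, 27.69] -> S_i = -6.39 + 8.52*i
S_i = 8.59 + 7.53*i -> [8.59, 16.12, 23.65, 31.18, 38.71]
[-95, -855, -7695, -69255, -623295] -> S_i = -95*9^i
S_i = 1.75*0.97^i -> [1.75, 1.7, 1.65, 1.6, 1.55]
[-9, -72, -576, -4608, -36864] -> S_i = -9*8^i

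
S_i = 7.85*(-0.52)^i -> [7.85, -4.08, 2.12, -1.1, 0.57]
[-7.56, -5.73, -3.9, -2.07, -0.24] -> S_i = -7.56 + 1.83*i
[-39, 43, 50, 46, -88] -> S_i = Random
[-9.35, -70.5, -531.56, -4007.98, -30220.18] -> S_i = -9.35*7.54^i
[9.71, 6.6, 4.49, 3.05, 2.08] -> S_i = 9.71*0.68^i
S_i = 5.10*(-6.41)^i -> [5.1, -32.69, 209.55, -1343.21, 8609.98]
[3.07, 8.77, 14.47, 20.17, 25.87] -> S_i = 3.07 + 5.70*i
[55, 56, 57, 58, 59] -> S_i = 55 + 1*i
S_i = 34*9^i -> [34, 306, 2754, 24786, 223074]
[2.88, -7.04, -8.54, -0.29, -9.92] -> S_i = Random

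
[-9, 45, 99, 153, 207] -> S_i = -9 + 54*i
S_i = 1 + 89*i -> [1, 90, 179, 268, 357]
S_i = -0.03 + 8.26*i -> [-0.03, 8.23, 16.49, 24.75, 33.01]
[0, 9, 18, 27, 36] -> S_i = 0 + 9*i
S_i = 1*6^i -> [1, 6, 36, 216, 1296]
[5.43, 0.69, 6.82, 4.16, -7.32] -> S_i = Random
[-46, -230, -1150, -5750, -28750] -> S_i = -46*5^i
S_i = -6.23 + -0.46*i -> [-6.23, -6.69, -7.15, -7.61, -8.07]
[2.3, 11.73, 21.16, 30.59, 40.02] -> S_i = 2.30 + 9.43*i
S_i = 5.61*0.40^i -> [5.61, 2.24, 0.9, 0.36, 0.14]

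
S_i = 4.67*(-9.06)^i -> [4.67, -42.31, 383.33, -3472.97, 31465.14]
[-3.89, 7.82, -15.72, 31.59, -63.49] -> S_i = -3.89*(-2.01)^i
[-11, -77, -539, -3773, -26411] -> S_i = -11*7^i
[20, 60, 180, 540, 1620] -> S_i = 20*3^i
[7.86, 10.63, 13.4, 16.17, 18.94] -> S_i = 7.86 + 2.77*i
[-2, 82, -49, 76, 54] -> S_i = Random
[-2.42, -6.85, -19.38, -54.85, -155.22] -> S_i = -2.42*2.83^i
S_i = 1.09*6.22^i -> [1.09, 6.78, 42.17, 262.3, 1631.5]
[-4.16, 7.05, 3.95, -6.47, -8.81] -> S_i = Random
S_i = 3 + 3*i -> [3, 6, 9, 12, 15]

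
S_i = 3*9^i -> [3, 27, 243, 2187, 19683]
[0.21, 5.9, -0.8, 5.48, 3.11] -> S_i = Random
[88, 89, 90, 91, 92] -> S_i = 88 + 1*i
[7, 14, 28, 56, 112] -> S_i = 7*2^i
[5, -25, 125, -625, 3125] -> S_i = 5*-5^i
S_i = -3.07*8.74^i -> [-3.07, -26.83, -234.51, -2049.62, -17913.65]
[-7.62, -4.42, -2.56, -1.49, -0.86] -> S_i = -7.62*0.58^i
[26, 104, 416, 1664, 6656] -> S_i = 26*4^i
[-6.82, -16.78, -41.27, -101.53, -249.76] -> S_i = -6.82*2.46^i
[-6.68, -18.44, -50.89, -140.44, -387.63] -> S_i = -6.68*2.76^i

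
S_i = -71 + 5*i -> [-71, -66, -61, -56, -51]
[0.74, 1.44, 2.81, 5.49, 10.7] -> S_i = 0.74*1.95^i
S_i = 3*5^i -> [3, 15, 75, 375, 1875]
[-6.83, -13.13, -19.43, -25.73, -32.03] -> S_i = -6.83 + -6.30*i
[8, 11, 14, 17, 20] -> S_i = 8 + 3*i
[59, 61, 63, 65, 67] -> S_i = 59 + 2*i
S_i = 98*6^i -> [98, 588, 3528, 21168, 127008]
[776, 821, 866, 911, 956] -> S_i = 776 + 45*i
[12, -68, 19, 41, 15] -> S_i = Random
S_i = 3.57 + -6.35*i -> [3.57, -2.78, -9.13, -15.48, -21.83]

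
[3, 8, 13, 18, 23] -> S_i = 3 + 5*i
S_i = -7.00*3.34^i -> [-7.0, -23.38, -78.09, -260.82, -871.13]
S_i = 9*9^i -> [9, 81, 729, 6561, 59049]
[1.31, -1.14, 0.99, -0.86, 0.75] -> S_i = 1.31*(-0.87)^i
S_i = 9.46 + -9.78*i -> [9.46, -0.32, -10.1, -19.88, -29.66]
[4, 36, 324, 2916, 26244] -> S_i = 4*9^i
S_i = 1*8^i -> [1, 8, 64, 512, 4096]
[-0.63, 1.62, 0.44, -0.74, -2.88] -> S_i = Random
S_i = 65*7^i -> [65, 455, 3185, 22295, 156065]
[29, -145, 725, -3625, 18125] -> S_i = 29*-5^i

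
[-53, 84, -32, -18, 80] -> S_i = Random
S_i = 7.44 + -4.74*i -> [7.44, 2.7, -2.04, -6.78, -11.52]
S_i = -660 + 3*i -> [-660, -657, -654, -651, -648]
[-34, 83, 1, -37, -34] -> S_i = Random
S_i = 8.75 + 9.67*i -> [8.75, 18.42, 28.09, 37.76, 47.43]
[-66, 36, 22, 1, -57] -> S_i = Random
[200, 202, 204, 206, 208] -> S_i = 200 + 2*i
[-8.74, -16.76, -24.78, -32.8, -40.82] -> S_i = -8.74 + -8.02*i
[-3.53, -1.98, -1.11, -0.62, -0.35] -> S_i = -3.53*0.56^i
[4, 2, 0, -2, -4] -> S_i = 4 + -2*i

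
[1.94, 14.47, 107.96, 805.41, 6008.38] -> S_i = 1.94*7.46^i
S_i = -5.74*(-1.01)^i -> [-5.74, 5.8, -5.86, 5.91, -5.97]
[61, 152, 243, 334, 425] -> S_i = 61 + 91*i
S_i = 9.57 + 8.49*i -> [9.57, 18.06, 26.55, 35.04, 43.53]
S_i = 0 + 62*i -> [0, 62, 124, 186, 248]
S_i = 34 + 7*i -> [34, 41, 48, 55, 62]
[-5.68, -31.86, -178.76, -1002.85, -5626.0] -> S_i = -5.68*5.61^i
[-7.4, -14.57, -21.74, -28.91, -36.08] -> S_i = -7.40 + -7.17*i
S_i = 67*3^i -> [67, 201, 603, 1809, 5427]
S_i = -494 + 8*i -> [-494, -486, -478, -470, -462]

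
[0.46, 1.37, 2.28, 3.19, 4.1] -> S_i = 0.46 + 0.91*i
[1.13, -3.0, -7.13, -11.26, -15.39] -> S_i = 1.13 + -4.13*i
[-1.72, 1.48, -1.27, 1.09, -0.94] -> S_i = -1.72*(-0.86)^i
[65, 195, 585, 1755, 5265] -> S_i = 65*3^i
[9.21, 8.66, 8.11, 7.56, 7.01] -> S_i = 9.21 + -0.55*i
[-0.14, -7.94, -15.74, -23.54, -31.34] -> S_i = -0.14 + -7.80*i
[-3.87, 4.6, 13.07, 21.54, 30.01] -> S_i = -3.87 + 8.47*i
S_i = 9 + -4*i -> [9, 5, 1, -3, -7]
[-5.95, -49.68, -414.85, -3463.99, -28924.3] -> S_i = -5.95*8.35^i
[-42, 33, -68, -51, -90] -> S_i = Random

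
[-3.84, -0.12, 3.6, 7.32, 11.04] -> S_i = -3.84 + 3.72*i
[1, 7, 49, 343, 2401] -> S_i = 1*7^i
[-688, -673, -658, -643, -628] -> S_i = -688 + 15*i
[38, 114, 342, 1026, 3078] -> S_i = 38*3^i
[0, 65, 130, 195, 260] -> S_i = 0 + 65*i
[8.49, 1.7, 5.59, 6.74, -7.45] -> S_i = Random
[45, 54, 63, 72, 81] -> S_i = 45 + 9*i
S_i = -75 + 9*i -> [-75, -66, -57, -48, -39]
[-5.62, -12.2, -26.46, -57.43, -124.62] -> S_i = -5.62*2.17^i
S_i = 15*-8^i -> [15, -120, 960, -7680, 61440]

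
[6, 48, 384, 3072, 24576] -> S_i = 6*8^i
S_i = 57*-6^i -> [57, -342, 2052, -12312, 73872]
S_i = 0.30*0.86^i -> [0.3, 0.26, 0.22, 0.19, 0.16]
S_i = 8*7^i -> [8, 56, 392, 2744, 19208]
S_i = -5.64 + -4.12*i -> [-5.64, -9.76, -13.88, -18.0, -22.12]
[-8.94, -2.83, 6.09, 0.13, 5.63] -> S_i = Random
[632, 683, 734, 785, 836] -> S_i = 632 + 51*i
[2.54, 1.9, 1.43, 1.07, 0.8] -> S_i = 2.54*0.75^i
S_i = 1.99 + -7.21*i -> [1.99, -5.22, -12.43, -19.64, -26.85]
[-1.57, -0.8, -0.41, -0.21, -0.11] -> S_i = -1.57*0.51^i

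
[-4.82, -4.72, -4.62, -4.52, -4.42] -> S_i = -4.82 + 0.10*i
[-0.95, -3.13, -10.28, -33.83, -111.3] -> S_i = -0.95*3.29^i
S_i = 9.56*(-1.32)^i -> [9.56, -12.62, 16.66, -21.99, 29.02]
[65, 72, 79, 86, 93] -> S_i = 65 + 7*i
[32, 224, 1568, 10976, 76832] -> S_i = 32*7^i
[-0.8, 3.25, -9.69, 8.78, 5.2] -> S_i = Random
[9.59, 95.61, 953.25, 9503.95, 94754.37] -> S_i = 9.59*9.97^i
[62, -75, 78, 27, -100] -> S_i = Random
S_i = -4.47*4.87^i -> [-4.47, -21.77, -106.01, -516.29, -2514.34]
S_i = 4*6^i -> [4, 24, 144, 864, 5184]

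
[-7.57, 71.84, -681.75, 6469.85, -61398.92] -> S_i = -7.57*(-9.49)^i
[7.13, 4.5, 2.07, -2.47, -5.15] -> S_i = Random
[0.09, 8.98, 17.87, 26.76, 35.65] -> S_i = 0.09 + 8.89*i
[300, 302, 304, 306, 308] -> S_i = 300 + 2*i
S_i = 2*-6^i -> [2, -12, 72, -432, 2592]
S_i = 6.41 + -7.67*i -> [6.41, -1.26, -8.93, -16.6, -24.27]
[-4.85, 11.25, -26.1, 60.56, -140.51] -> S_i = -4.85*(-2.32)^i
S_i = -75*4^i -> [-75, -300, -1200, -4800, -19200]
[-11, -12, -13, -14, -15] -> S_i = -11 + -1*i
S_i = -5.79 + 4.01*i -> [-5.79, -1.78, 2.23, 6.24, 10.25]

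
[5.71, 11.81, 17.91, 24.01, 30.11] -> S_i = 5.71 + 6.10*i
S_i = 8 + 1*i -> [8, 9, 10, 11, 12]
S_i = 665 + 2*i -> [665, 667, 669, 671, 673]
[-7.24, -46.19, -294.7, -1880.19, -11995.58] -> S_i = -7.24*6.38^i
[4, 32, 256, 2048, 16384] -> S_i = 4*8^i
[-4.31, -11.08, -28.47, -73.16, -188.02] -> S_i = -4.31*2.57^i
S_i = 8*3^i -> [8, 24, 72, 216, 648]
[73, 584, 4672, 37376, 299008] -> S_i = 73*8^i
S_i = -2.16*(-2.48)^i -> [-2.16, 5.36, -13.28, 32.95, -81.71]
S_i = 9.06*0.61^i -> [9.06, 5.53, 3.37, 2.06, 1.25]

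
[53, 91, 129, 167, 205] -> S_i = 53 + 38*i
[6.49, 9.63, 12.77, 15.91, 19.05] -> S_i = 6.49 + 3.14*i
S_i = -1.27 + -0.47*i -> [-1.27, -1.74, -2.21, -2.68, -3.15]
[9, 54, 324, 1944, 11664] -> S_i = 9*6^i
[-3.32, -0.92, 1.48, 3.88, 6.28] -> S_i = -3.32 + 2.40*i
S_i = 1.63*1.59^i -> [1.63, 2.59, 4.12, 6.55, 10.42]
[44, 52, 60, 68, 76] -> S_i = 44 + 8*i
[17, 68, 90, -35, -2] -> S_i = Random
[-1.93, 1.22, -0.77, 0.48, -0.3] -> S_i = -1.93*(-0.63)^i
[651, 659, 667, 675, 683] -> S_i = 651 + 8*i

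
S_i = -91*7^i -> [-91, -637, -4459, -31213, -218491]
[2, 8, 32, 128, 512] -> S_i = 2*4^i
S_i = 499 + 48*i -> [499, 547, 595, 643, 691]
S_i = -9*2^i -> [-9, -18, -36, -72, -144]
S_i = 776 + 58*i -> [776, 834, 892, 950, 1008]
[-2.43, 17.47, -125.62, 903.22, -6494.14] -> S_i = -2.43*(-7.19)^i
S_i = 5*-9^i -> [5, -45, 405, -3645, 32805]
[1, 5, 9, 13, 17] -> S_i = 1 + 4*i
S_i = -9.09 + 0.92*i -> [-9.09, -8.17, -7.25, -6.33, -5.41]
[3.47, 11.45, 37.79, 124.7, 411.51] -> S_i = 3.47*3.30^i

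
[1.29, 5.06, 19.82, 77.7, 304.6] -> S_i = 1.29*3.92^i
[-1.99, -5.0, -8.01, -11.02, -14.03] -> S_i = -1.99 + -3.01*i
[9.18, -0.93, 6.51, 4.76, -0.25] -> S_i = Random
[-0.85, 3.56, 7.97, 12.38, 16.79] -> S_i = -0.85 + 4.41*i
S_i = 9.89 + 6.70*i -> [9.89, 16.59, 23.29, 29.99, 36.69]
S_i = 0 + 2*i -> [0, 2, 4, 6, 8]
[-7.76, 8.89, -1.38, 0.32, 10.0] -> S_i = Random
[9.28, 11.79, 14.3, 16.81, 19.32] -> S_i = 9.28 + 2.51*i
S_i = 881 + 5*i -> [881, 886, 891, 896, 901]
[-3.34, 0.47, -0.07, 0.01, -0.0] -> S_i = -3.34*(-0.14)^i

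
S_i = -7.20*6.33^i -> [-7.2, -45.58, -288.5, -1826.18, -11559.72]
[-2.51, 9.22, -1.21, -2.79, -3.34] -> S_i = Random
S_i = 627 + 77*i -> [627, 704, 781, 858, 935]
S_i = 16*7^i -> [16, 112, 784, 5488, 38416]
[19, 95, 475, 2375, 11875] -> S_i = 19*5^i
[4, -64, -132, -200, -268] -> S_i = 4 + -68*i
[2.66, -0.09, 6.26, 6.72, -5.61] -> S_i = Random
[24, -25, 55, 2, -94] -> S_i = Random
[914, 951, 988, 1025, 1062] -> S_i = 914 + 37*i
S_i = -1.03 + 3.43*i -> [-1.03, 2.4, 5.83, 9.26, 12.69]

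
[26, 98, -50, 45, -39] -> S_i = Random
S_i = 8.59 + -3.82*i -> [8.59, 4.77, 0.95, -2.87, -6.69]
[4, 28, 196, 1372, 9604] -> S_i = 4*7^i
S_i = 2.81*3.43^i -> [2.81, 9.64, 33.06, 113.39, 388.94]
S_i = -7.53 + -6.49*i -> [-7.53, -14.02, -20.51, -27.0, -33.49]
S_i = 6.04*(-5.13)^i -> [6.04, -30.99, 158.95, -815.43, 4183.18]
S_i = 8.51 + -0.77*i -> [8.51, 7.74, 6.97, 6.2, 5.43]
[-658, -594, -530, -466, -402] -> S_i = -658 + 64*i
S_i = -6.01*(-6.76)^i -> [-6.01, 40.63, -274.64, 1856.58, -12550.51]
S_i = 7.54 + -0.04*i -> [7.54, 7.5, 7.46, 7.42, 7.38]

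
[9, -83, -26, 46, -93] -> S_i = Random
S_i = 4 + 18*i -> [4, 22, 40, 58, 76]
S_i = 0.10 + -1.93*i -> [0.1, -1.83, -3.76, -5.69, -7.62]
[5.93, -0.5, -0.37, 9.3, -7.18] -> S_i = Random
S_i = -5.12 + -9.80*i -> [-5.12, -14.92, -24.72, -34.52, -44.32]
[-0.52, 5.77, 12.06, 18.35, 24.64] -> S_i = -0.52 + 6.29*i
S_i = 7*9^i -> [7, 63, 567, 5103, 45927]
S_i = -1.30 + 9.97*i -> [-1.3, 8.67, 18.64, 28.61, 38.58]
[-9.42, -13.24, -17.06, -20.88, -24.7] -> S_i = -9.42 + -3.82*i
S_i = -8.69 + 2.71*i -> [-8.69, -5.98, -3.27, -0.56, 2.15]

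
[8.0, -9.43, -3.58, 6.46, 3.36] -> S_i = Random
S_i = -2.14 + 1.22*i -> [-2.14, -0.92, 0.3, 1.52, 2.74]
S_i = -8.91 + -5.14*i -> [-8.91, -14.05, -19.19, -24.33, -29.47]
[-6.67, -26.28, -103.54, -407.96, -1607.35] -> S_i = -6.67*3.94^i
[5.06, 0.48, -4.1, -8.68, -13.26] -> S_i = 5.06 + -4.58*i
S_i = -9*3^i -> [-9, -27, -81, -243, -729]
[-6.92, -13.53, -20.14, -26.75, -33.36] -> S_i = -6.92 + -6.61*i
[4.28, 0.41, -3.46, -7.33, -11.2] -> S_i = 4.28 + -3.87*i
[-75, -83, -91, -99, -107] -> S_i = -75 + -8*i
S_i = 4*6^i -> [4, 24, 144, 864, 5184]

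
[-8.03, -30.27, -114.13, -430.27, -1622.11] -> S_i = -8.03*3.77^i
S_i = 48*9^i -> [48, 432, 3888, 34992, 314928]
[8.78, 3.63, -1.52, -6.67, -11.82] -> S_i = 8.78 + -5.15*i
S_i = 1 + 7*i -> [1, 8, 15, 22, 29]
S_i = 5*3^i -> [5, 15, 45, 135, 405]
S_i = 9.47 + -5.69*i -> [9.47, 3.78, -1.91, -7.6, -13.29]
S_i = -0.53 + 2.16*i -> [-0.53, 1.63, 3.79, 5.95, 8.11]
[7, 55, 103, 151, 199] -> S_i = 7 + 48*i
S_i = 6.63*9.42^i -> [6.63, 62.45, 588.32, 5542.0, 52205.61]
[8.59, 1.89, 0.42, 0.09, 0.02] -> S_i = 8.59*0.22^i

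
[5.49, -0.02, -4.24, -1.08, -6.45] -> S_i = Random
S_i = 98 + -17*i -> [98, 81, 64, 47, 30]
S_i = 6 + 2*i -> [6, 8, 10, 12, 14]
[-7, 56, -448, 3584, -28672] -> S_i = -7*-8^i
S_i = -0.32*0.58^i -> [-0.32, -0.19, -0.11, -0.06, -0.04]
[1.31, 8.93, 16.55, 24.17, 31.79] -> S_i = 1.31 + 7.62*i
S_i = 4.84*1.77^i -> [4.84, 8.57, 15.16, 26.84, 47.5]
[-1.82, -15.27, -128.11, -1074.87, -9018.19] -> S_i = -1.82*8.39^i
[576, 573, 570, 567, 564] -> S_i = 576 + -3*i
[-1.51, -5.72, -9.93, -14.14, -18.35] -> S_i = -1.51 + -4.21*i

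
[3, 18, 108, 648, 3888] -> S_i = 3*6^i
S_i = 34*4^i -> [34, 136, 544, 2176, 8704]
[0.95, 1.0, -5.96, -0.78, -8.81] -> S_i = Random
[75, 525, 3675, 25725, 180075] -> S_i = 75*7^i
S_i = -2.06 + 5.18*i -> [-2.06, 3.12, 8.3, 13.48, 18.66]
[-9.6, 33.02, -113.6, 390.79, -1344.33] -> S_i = -9.60*(-3.44)^i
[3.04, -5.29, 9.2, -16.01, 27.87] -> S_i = 3.04*(-1.74)^i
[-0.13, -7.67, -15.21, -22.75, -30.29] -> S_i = -0.13 + -7.54*i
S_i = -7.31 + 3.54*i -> [-7.31, -3.77, -0.23, 3.31, 6.85]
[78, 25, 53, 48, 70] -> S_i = Random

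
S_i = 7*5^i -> [7, 35, 175, 875, 4375]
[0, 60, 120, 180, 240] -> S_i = 0 + 60*i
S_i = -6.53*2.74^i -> [-6.53, -17.89, -49.02, -134.33, -368.06]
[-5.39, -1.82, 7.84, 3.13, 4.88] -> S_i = Random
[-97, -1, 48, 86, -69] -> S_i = Random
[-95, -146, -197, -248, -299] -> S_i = -95 + -51*i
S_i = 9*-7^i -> [9, -63, 441, -3087, 21609]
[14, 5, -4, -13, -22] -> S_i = 14 + -9*i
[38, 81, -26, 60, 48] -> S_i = Random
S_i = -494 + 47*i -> [-494, -447, -400, -353, -306]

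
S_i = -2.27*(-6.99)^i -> [-2.27, 15.87, -110.91, 775.28, -5419.19]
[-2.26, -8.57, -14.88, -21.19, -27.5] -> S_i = -2.26 + -6.31*i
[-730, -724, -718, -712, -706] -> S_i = -730 + 6*i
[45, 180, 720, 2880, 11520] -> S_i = 45*4^i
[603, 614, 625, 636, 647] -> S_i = 603 + 11*i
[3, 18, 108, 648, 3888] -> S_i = 3*6^i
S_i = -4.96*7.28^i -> [-4.96, -36.11, -262.87, -1913.71, -13931.8]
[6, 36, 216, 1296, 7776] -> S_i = 6*6^i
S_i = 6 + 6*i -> [6, 12, 18, 24, 30]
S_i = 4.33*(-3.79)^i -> [4.33, -16.41, 62.2, -235.72, 893.4]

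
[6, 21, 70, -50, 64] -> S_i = Random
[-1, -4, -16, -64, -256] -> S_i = -1*4^i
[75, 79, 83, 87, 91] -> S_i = 75 + 4*i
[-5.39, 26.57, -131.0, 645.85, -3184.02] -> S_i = -5.39*(-4.93)^i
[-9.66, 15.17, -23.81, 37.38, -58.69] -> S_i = -9.66*(-1.57)^i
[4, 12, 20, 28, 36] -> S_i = 4 + 8*i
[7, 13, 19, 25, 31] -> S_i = 7 + 6*i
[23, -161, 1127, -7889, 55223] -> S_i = 23*-7^i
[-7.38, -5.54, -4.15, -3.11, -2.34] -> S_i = -7.38*0.75^i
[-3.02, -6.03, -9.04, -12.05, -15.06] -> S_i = -3.02 + -3.01*i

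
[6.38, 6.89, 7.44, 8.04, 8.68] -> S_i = 6.38*1.08^i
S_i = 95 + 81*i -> [95, 176, 257, 338, 419]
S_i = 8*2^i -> [8, 16, 32, 64, 128]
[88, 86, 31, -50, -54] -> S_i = Random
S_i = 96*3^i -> [96, 288, 864, 2592, 7776]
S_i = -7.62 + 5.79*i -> [-7.62, -1.83, 3.96, 9.75, 15.54]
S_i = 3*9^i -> [3, 27, 243, 2187, 19683]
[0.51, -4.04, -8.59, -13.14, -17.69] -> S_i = 0.51 + -4.55*i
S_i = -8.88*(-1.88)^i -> [-8.88, 16.69, -31.39, 59.0, -110.93]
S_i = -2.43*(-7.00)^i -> [-2.43, 17.01, -119.07, 833.49, -5834.43]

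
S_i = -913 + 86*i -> [-913, -827, -741, -655, -569]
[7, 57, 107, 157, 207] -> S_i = 7 + 50*i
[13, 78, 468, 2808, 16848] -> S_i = 13*6^i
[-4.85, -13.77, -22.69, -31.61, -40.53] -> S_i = -4.85 + -8.92*i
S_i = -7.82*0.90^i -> [-7.82, -7.04, -6.33, -5.7, -5.13]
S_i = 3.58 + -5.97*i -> [3.58, -2.39, -8.36, -14.33, -20.3]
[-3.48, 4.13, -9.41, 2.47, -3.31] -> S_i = Random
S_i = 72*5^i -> [72, 360, 1800, 9000, 45000]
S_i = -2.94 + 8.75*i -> [-2.94, 5.81, 14.56, 23.31, 32.06]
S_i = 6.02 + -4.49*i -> [6.02, 1.53, -2.96, -7.45, -11.94]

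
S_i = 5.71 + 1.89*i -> [5.71, 7.6, 9.49, 11.38, 13.27]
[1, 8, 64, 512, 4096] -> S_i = 1*8^i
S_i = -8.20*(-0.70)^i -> [-8.2, 5.74, -4.02, 2.81, -1.97]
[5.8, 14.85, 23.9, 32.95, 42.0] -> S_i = 5.80 + 9.05*i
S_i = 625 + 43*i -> [625, 668, 711, 754, 797]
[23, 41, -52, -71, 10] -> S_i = Random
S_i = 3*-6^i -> [3, -18, 108, -648, 3888]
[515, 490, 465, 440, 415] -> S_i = 515 + -25*i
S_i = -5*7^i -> [-5, -35, -245, -1715, -12005]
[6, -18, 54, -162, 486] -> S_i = 6*-3^i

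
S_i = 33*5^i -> [33, 165, 825, 4125, 20625]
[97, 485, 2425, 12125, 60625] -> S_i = 97*5^i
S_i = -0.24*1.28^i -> [-0.24, -0.31, -0.39, -0.5, -0.64]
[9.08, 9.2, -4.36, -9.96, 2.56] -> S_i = Random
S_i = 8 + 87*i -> [8, 95, 182, 269, 356]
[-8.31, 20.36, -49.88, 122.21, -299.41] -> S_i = -8.31*(-2.45)^i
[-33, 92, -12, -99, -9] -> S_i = Random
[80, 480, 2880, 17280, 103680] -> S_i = 80*6^i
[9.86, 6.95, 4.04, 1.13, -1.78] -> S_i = 9.86 + -2.91*i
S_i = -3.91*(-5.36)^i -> [-3.91, 20.96, -112.33, 602.1, -3227.27]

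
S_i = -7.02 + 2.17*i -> [-7.02, -4.85, -2.68, -0.51, 1.66]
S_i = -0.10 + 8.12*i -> [-0.1, 8.02, 16.14, 24.26, 32.38]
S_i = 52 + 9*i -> [52, 61, 70, 79, 88]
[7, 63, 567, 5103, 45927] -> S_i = 7*9^i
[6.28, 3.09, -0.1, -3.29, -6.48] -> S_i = 6.28 + -3.19*i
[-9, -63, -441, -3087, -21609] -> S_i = -9*7^i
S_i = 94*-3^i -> [94, -282, 846, -2538, 7614]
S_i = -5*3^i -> [-5, -15, -45, -135, -405]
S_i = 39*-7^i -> [39, -273, 1911, -13377, 93639]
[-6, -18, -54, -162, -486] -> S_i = -6*3^i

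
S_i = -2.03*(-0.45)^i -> [-2.03, 0.91, -0.41, 0.18, -0.08]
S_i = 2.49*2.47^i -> [2.49, 6.15, 15.19, 37.52, 92.68]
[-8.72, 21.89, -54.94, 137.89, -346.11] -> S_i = -8.72*(-2.51)^i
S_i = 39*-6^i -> [39, -234, 1404, -8424, 50544]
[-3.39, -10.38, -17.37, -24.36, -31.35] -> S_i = -3.39 + -6.99*i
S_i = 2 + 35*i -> [2, 37, 72, 107, 142]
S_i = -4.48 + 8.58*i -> [-4.48, 4.1, 12.68, 21.26, 29.84]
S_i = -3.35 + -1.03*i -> [-3.35, -4.38, -5.41, -6.44, -7.47]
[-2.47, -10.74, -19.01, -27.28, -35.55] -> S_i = -2.47 + -8.27*i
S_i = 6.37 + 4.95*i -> [6.37, 11.32, 16.27, 21.22, 26.17]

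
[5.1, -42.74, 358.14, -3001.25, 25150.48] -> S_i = 5.10*(-8.38)^i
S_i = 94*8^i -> [94, 752, 6016, 48128, 385024]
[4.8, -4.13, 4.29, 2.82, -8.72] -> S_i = Random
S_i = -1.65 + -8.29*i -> [-1.65, -9.94, -18.23, -26.52, -34.81]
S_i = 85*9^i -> [85, 765, 6885, 61965, 557685]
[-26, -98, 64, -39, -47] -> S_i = Random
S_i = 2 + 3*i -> [2, 5, 8, 11, 14]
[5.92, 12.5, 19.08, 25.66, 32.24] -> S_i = 5.92 + 6.58*i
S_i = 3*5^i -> [3, 15, 75, 375, 1875]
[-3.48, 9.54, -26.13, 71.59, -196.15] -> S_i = -3.48*(-2.74)^i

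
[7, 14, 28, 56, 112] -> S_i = 7*2^i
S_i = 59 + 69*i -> [59, 128, 197, 266, 335]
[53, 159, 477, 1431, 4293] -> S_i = 53*3^i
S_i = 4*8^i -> [4, 32, 256, 2048, 16384]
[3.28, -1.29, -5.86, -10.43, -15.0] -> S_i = 3.28 + -4.57*i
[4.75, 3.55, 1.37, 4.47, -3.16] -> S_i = Random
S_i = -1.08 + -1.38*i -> [-1.08, -2.46, -3.84, -5.22, -6.6]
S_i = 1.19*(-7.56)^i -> [1.19, -9.0, 68.01, -514.18, 3887.18]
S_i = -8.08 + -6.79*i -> [-8.08, -14.87, -21.66, -28.45, -35.24]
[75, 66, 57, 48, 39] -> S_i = 75 + -9*i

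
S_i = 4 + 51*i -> [4, 55, 106, 157, 208]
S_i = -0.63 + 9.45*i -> [-0.63, 8.82, 18.27, 27.72, 37.17]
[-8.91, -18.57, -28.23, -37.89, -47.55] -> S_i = -8.91 + -9.66*i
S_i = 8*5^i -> [8, 40, 200, 1000, 5000]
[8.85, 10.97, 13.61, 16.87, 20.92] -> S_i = 8.85*1.24^i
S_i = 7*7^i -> [7, 49, 343, 2401, 16807]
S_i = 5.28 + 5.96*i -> [5.28, 11.24, 17.2, 23.16, 29.12]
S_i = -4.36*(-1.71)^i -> [-4.36, 7.46, -12.75, 21.8, -37.28]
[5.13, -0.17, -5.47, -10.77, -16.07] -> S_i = 5.13 + -5.30*i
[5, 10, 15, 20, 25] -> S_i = 5 + 5*i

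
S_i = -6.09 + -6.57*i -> [-6.09, -12.66, -19.23, -25.8, -32.37]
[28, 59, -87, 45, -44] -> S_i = Random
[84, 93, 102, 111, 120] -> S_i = 84 + 9*i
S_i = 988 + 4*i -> [988, 992, 996, 1000, 1004]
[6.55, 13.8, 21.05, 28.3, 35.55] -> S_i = 6.55 + 7.25*i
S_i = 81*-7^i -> [81, -567, 3969, -27783, 194481]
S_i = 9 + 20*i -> [9, 29, 49, 69, 89]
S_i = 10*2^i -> [10, 20, 40, 80, 160]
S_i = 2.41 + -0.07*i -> [2.41, 2.34, 2.27, 2.2, 2.13]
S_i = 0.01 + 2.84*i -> [0.01, 2.85, 5.69, 8.53, 11.37]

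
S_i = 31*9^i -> [31, 279, 2511, 22599, 203391]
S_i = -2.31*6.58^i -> [-2.31, -15.2, -100.01, -658.1, -4330.28]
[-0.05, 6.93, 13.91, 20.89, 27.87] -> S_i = -0.05 + 6.98*i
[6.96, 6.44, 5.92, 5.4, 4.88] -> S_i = 6.96 + -0.52*i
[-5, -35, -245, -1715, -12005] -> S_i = -5*7^i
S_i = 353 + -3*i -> [353, 350, 347, 344, 341]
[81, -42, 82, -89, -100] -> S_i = Random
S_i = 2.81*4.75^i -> [2.81, 13.35, 63.4, 301.15, 1430.48]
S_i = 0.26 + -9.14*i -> [0.26, -8.88, -18.02, -27.16, -36.3]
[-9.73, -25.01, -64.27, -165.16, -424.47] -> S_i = -9.73*2.57^i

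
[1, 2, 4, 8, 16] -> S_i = 1*2^i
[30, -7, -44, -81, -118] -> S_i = 30 + -37*i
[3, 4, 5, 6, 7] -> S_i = 3 + 1*i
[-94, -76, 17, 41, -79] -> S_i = Random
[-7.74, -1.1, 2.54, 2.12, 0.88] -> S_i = Random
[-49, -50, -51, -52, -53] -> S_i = -49 + -1*i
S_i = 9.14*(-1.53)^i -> [9.14, -13.98, 21.4, -32.74, 50.09]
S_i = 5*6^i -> [5, 30, 180, 1080, 6480]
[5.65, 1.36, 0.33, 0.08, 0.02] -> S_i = 5.65*0.24^i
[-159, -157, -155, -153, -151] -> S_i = -159 + 2*i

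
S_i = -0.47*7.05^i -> [-0.47, -3.31, -23.36, -164.69, -1161.06]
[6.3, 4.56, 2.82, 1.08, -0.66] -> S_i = 6.30 + -1.74*i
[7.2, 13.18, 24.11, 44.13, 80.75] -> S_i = 7.20*1.83^i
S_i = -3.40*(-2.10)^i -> [-3.4, 7.14, -14.99, 31.49, -66.12]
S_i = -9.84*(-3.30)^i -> [-9.84, 32.47, -107.16, 353.62, -1166.95]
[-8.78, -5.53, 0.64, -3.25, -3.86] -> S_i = Random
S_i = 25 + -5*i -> [25, 20, 15, 10, 5]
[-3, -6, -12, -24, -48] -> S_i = -3*2^i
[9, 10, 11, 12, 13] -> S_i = 9 + 1*i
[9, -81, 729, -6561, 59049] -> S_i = 9*-9^i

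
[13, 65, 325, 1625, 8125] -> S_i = 13*5^i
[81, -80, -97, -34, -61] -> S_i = Random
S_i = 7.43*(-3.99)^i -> [7.43, -29.65, 118.29, -471.96, 1883.13]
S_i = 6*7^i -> [6, 42, 294, 2058, 14406]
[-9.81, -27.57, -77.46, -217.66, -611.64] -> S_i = -9.81*2.81^i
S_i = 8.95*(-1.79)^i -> [8.95, -16.02, 28.68, -51.33, 91.88]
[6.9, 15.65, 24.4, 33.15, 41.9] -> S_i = 6.90 + 8.75*i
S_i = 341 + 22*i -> [341, 363, 385, 407, 429]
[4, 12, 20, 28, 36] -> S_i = 4 + 8*i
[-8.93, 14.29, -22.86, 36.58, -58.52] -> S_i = -8.93*(-1.60)^i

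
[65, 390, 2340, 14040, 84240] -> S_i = 65*6^i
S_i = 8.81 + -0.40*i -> [8.81, 8.41, 8.01, 7.61, 7.21]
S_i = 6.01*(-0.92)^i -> [6.01, -5.53, 5.09, -4.68, 4.31]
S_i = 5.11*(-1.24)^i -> [5.11, -6.34, 7.86, -9.74, 12.08]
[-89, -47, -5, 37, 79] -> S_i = -89 + 42*i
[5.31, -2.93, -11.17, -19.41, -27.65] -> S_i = 5.31 + -8.24*i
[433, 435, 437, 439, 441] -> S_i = 433 + 2*i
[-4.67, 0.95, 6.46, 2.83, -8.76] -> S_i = Random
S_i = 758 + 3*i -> [758, 761, 764, 767, 770]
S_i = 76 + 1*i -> [76, 77, 78, 79, 80]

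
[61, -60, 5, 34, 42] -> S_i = Random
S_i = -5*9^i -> [-5, -45, -405, -3645, -32805]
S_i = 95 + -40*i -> [95, 55, 15, -25, -65]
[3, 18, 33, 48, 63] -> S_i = 3 + 15*i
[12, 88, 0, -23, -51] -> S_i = Random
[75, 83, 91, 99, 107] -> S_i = 75 + 8*i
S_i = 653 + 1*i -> [653, 654, 655, 656, 657]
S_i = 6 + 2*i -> [6, 8, 10, 12, 14]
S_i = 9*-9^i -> [9, -81, 729, -6561, 59049]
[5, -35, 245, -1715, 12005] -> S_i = 5*-7^i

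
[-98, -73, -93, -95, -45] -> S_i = Random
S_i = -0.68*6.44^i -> [-0.68, -4.38, -28.2, -181.62, -1169.64]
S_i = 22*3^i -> [22, 66, 198, 594, 1782]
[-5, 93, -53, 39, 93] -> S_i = Random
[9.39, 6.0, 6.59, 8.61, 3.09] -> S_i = Random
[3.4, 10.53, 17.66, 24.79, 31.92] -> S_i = 3.40 + 7.13*i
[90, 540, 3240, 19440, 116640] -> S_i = 90*6^i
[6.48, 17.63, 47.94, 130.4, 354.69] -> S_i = 6.48*2.72^i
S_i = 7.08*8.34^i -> [7.08, 59.05, 492.45, 4107.06, 34252.91]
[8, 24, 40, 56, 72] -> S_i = 8 + 16*i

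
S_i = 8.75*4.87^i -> [8.75, 42.61, 207.52, 1010.64, 4921.8]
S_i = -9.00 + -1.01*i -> [-9.0, -10.01, -11.02, -12.03, -13.04]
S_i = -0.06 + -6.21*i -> [-0.06, -6.27, -12.48, -18.69, -24.9]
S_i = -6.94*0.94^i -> [-6.94, -6.52, -6.13, -5.76, -5.42]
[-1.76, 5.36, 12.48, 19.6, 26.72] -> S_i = -1.76 + 7.12*i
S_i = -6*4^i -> [-6, -24, -96, -384, -1536]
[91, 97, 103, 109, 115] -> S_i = 91 + 6*i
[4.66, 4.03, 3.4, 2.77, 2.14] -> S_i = 4.66 + -0.63*i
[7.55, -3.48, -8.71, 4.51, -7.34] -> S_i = Random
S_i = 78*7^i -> [78, 546, 3822, 26754, 187278]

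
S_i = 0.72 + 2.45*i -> [0.72, 3.17, 5.62, 8.07, 10.52]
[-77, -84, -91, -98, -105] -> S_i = -77 + -7*i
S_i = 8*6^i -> [8, 48, 288, 1728, 10368]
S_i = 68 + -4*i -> [68, 64, 60, 56, 52]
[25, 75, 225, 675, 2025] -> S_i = 25*3^i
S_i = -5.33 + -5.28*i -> [-5.33, -10.61, -15.89, -21.17, -26.45]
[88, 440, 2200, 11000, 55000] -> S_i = 88*5^i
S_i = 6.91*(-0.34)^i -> [6.91, -2.35, 0.8, -0.27, 0.09]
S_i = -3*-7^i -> [-3, 21, -147, 1029, -7203]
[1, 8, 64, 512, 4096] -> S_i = 1*8^i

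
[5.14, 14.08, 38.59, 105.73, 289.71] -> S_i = 5.14*2.74^i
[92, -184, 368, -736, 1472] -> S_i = 92*-2^i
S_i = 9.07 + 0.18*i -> [9.07, 9.25, 9.43, 9.61, 9.79]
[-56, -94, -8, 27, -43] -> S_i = Random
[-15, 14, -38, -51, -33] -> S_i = Random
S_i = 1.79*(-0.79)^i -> [1.79, -1.41, 1.12, -0.88, 0.7]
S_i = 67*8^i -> [67, 536, 4288, 34304, 274432]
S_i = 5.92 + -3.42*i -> [5.92, 2.5, -0.92, -4.34, -7.76]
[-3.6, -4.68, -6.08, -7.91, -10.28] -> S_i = -3.60*1.30^i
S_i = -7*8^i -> [-7, -56, -448, -3584, -28672]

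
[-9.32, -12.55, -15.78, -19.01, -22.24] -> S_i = -9.32 + -3.23*i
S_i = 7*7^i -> [7, 49, 343, 2401, 16807]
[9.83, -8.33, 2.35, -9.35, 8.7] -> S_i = Random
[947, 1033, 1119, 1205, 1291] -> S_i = 947 + 86*i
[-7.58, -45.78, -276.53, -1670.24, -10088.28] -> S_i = -7.58*6.04^i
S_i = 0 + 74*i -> [0, 74, 148, 222, 296]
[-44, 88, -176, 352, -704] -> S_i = -44*-2^i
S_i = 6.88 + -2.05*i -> [6.88, 4.83, 2.78, 0.73, -1.32]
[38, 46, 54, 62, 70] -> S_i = 38 + 8*i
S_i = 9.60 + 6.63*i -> [9.6, 16.23, 22.86, 29.49, 36.12]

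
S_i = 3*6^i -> [3, 18, 108, 648, 3888]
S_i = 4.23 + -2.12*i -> [4.23, 2.11, -0.01, -2.13, -4.25]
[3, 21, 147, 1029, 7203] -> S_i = 3*7^i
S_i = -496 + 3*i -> [-496, -493, -490, -487, -484]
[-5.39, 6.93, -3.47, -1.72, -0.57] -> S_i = Random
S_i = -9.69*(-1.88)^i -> [-9.69, 18.22, -34.25, 64.39, -121.05]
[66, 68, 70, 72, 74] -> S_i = 66 + 2*i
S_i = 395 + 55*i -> [395, 450, 505, 560, 615]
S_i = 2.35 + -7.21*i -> [2.35, -4.86, -12.07, -19.28, -26.49]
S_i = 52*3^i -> [52, 156, 468, 1404, 4212]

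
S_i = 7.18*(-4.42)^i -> [7.18, -31.74, 140.27, -620.0, 2740.4]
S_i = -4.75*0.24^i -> [-4.75, -1.14, -0.27, -0.07, -0.02]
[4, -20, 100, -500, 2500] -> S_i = 4*-5^i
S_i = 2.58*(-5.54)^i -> [2.58, -14.29, 79.18, -438.68, 2430.29]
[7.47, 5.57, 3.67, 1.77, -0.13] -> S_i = 7.47 + -1.90*i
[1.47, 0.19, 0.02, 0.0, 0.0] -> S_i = 1.47*0.13^i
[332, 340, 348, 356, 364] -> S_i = 332 + 8*i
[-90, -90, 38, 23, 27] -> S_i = Random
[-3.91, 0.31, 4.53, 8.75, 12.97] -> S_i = -3.91 + 4.22*i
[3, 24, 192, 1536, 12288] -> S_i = 3*8^i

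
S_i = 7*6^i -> [7, 42, 252, 1512, 9072]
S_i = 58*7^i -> [58, 406, 2842, 19894, 139258]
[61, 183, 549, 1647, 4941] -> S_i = 61*3^i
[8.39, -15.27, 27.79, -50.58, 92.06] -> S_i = 8.39*(-1.82)^i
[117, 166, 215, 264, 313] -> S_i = 117 + 49*i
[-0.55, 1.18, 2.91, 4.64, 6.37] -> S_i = -0.55 + 1.73*i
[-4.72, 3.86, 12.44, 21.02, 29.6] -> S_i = -4.72 + 8.58*i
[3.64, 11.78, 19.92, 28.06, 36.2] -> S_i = 3.64 + 8.14*i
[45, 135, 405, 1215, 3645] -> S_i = 45*3^i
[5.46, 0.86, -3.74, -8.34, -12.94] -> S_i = 5.46 + -4.60*i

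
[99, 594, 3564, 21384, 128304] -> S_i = 99*6^i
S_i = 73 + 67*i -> [73, 140, 207, 274, 341]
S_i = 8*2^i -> [8, 16, 32, 64, 128]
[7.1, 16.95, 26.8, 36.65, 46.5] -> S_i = 7.10 + 9.85*i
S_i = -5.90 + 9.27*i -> [-5.9, 3.37, 12.64, 21.91, 31.18]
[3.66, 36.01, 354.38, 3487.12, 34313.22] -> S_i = 3.66*9.84^i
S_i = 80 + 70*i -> [80, 150, 220, 290, 360]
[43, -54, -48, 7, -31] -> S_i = Random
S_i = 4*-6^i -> [4, -24, 144, -864, 5184]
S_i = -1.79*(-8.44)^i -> [-1.79, 15.11, -127.51, 1076.17, -9082.86]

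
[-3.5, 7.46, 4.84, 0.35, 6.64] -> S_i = Random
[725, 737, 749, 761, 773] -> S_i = 725 + 12*i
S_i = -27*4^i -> [-27, -108, -432, -1728, -6912]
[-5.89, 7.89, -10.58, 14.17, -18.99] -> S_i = -5.89*(-1.34)^i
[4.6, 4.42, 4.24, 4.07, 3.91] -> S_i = 4.60*0.96^i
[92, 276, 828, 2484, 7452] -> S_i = 92*3^i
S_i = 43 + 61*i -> [43, 104, 165, 226, 287]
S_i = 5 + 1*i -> [5, 6, 7, 8, 9]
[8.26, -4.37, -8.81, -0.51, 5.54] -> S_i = Random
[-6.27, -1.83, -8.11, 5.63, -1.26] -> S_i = Random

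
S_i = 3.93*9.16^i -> [3.93, 36.0, 329.75, 3020.5, 27667.79]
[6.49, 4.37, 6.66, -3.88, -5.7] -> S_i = Random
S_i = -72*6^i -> [-72, -432, -2592, -15552, -93312]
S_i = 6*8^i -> [6, 48, 384, 3072, 24576]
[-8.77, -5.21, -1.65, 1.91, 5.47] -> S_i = -8.77 + 3.56*i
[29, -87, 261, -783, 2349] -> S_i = 29*-3^i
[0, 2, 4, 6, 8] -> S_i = 0 + 2*i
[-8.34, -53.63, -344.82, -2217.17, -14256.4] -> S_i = -8.34*6.43^i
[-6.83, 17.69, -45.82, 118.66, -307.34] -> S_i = -6.83*(-2.59)^i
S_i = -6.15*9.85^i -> [-6.15, -60.58, -596.69, -5877.38, -57892.2]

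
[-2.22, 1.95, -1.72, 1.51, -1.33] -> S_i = -2.22*(-0.88)^i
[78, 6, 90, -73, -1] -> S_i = Random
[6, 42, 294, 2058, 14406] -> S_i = 6*7^i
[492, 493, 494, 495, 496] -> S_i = 492 + 1*i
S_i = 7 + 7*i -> [7, 14, 21, 28, 35]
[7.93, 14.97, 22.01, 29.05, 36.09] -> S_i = 7.93 + 7.04*i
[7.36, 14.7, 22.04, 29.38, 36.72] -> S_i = 7.36 + 7.34*i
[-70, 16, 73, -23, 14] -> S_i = Random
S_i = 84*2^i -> [84, 168, 336, 672, 1344]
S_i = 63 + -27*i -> [63, 36, 9, -18, -45]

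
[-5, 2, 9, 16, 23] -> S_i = -5 + 7*i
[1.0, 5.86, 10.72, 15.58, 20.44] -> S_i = 1.00 + 4.86*i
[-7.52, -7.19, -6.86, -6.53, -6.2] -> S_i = -7.52 + 0.33*i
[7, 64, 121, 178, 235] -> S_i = 7 + 57*i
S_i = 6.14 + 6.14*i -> [6.14, 12.28, 18.42, 24.56, 30.7]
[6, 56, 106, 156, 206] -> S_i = 6 + 50*i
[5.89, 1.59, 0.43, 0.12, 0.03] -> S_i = 5.89*0.27^i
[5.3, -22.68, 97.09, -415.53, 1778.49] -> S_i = 5.30*(-4.28)^i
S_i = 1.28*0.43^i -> [1.28, 0.55, 0.24, 0.1, 0.04]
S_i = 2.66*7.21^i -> [2.66, 19.18, 138.28, 996.98, 7188.24]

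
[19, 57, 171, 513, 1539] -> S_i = 19*3^i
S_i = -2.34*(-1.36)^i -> [-2.34, 3.18, -4.33, 5.89, -8.01]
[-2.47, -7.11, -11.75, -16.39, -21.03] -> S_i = -2.47 + -4.64*i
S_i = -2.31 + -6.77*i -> [-2.31, -9.08, -15.85, -22.62, -29.39]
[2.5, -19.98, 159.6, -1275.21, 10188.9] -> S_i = 2.50*(-7.99)^i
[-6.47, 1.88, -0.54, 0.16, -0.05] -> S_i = -6.47*(-0.29)^i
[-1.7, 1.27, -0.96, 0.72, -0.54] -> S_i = -1.70*(-0.75)^i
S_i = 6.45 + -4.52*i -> [6.45, 1.93, -2.59, -7.11, -11.63]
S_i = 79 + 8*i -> [79, 87, 95, 103, 111]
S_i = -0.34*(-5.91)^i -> [-0.34, 2.01, -11.88, 70.18, -414.79]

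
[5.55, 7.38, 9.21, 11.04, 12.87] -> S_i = 5.55 + 1.83*i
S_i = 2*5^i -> [2, 10, 50, 250, 1250]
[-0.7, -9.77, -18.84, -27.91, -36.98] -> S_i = -0.70 + -9.07*i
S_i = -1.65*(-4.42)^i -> [-1.65, 7.29, -32.24, 142.48, -629.76]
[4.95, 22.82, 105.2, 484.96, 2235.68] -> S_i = 4.95*4.61^i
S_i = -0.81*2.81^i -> [-0.81, -2.28, -6.4, -17.97, -50.5]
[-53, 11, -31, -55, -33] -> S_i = Random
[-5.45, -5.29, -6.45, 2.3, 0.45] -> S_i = Random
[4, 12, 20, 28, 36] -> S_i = 4 + 8*i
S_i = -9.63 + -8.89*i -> [-9.63, -18.52, -27.41, -36.3, -45.19]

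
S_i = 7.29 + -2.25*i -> [7.29, 5.04, 2.79, 0.54, -1.71]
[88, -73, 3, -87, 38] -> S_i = Random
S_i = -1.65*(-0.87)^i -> [-1.65, 1.44, -1.25, 1.09, -0.95]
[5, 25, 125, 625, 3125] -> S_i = 5*5^i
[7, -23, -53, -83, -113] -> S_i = 7 + -30*i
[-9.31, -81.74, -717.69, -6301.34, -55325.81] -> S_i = -9.31*8.78^i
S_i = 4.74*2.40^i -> [4.74, 11.38, 27.3, 65.53, 157.26]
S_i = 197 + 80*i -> [197, 277, 357, 437, 517]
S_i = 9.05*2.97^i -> [9.05, 26.88, 79.83, 237.09, 704.16]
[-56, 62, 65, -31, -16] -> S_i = Random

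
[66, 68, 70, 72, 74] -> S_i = 66 + 2*i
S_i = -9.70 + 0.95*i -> [-9.7, -8.75, -7.8, -6.85, -5.9]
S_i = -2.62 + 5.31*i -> [-2.62, 2.69, 8.0, 13.31, 18.62]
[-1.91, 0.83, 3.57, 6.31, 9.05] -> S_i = -1.91 + 2.74*i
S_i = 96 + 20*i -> [96, 116, 136, 156, 176]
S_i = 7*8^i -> [7, 56, 448, 3584, 28672]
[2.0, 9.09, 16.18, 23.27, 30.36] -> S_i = 2.00 + 7.09*i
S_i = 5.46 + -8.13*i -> [5.46, -2.67, -10.8, -18.93, -27.06]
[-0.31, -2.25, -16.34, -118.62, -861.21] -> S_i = -0.31*7.26^i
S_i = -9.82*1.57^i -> [-9.82, -15.42, -24.21, -38.0, -59.66]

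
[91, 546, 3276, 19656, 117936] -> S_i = 91*6^i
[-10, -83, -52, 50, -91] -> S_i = Random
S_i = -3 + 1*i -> [-3, -2, -1, 0, 1]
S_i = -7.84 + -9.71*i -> [-7.84, -17.55, -27.26, -36.97, -46.68]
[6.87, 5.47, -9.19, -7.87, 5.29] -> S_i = Random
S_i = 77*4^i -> [77, 308, 1232, 4928, 19712]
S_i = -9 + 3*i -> [-9, -6, -3, 0, 3]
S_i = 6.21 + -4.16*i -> [6.21, 2.05, -2.11, -6.27, -10.43]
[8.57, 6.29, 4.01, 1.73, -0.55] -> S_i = 8.57 + -2.28*i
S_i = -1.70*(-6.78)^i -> [-1.7, 11.53, -78.15, 529.83, -3592.26]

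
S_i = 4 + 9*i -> [4, 13, 22, 31, 40]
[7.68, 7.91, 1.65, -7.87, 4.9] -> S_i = Random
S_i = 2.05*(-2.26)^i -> [2.05, -4.63, 10.47, -23.66, 53.48]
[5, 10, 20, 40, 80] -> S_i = 5*2^i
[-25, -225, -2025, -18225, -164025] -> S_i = -25*9^i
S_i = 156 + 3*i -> [156, 159, 162, 165, 168]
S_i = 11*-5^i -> [11, -55, 275, -1375, 6875]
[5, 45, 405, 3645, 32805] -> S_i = 5*9^i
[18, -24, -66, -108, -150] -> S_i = 18 + -42*i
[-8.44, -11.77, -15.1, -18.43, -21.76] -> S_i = -8.44 + -3.33*i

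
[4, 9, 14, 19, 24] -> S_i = 4 + 5*i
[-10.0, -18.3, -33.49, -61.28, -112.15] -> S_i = -10.00*1.83^i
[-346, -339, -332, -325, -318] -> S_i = -346 + 7*i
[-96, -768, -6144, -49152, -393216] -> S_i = -96*8^i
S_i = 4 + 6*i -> [4, 10, 16, 22, 28]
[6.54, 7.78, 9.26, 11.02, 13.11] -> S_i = 6.54*1.19^i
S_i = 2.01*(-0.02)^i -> [2.01, -0.04, 0.0, -0.0, 0.0]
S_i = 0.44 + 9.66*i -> [0.44, 10.1, 19.76, 29.42, 39.08]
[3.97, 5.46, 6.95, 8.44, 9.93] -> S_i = 3.97 + 1.49*i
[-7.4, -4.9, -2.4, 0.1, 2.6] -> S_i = -7.40 + 2.50*i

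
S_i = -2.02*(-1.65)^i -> [-2.02, 3.33, -5.5, 9.07, -14.97]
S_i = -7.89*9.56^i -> [-7.89, -75.43, -721.1, -6893.67, -65903.51]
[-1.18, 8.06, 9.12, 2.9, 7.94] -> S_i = Random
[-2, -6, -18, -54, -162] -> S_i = -2*3^i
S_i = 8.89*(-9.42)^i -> [8.89, -83.74, 788.87, -7431.12, 70001.18]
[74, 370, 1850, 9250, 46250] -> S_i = 74*5^i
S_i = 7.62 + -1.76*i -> [7.62, 5.86, 4.1, 2.34, 0.58]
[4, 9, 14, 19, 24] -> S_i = 4 + 5*i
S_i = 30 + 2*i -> [30, 32, 34, 36, 38]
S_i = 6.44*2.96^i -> [6.44, 19.06, 56.42, 167.02, 494.37]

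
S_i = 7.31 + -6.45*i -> [7.31, 0.86, -5.59, -12.04, -18.49]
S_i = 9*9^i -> [9, 81, 729, 6561, 59049]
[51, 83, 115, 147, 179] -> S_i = 51 + 32*i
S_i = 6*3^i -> [6, 18, 54, 162, 486]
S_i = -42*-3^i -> [-42, 126, -378, 1134, -3402]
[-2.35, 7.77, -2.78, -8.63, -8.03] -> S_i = Random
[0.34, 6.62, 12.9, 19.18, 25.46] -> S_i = 0.34 + 6.28*i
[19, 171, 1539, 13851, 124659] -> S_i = 19*9^i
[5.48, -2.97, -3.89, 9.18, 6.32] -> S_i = Random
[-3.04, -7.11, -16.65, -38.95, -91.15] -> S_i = -3.04*2.34^i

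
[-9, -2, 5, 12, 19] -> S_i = -9 + 7*i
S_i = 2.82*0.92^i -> [2.82, 2.59, 2.39, 2.2, 2.02]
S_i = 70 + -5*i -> [70, 65, 60, 55, 50]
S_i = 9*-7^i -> [9, -63, 441, -3087, 21609]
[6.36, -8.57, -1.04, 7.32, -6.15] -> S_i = Random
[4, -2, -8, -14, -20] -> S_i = 4 + -6*i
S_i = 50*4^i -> [50, 200, 800, 3200, 12800]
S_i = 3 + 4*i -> [3, 7, 11, 15, 19]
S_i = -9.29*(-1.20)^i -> [-9.29, 11.15, -13.38, 16.05, -19.26]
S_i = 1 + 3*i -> [1, 4, 7, 10, 13]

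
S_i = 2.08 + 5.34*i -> [2.08, 7.42, 12.76, 18.1, 23.44]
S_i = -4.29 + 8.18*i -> [-4.29, 3.89, 12.07, 20.25, 28.43]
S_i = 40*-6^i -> [40, -240, 1440, -8640, 51840]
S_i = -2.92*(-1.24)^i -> [-2.92, 3.62, -4.49, 5.57, -6.9]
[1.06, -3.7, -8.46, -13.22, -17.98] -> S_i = 1.06 + -4.76*i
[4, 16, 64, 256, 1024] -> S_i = 4*4^i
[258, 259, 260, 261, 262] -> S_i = 258 + 1*i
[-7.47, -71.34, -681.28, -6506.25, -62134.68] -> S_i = -7.47*9.55^i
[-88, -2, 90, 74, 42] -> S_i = Random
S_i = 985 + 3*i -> [985, 988, 991, 994, 997]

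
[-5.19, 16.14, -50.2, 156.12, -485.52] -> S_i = -5.19*(-3.11)^i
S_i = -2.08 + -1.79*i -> [-2.08, -3.87, -5.66, -7.45, -9.24]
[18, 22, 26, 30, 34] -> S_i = 18 + 4*i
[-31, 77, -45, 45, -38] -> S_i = Random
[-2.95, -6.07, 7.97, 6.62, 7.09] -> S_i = Random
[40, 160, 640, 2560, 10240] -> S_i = 40*4^i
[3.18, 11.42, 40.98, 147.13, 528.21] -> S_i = 3.18*3.59^i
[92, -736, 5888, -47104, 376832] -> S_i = 92*-8^i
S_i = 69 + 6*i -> [69, 75, 81, 87, 93]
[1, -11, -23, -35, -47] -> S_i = 1 + -12*i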